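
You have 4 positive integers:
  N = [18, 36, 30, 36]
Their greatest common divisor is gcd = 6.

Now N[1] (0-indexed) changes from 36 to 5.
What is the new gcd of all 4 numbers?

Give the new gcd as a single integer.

Numbers: [18, 36, 30, 36], gcd = 6
Change: index 1, 36 -> 5
gcd of the OTHER numbers (without index 1): gcd([18, 30, 36]) = 6
New gcd = gcd(g_others, new_val) = gcd(6, 5) = 1

Answer: 1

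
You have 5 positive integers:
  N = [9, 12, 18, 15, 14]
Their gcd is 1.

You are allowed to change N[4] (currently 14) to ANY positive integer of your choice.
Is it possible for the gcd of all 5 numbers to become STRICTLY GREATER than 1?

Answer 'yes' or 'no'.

Current gcd = 1
gcd of all OTHER numbers (without N[4]=14): gcd([9, 12, 18, 15]) = 3
The new gcd after any change is gcd(3, new_value).
This can be at most 3.
Since 3 > old gcd 1, the gcd CAN increase (e.g., set N[4] = 3).

Answer: yes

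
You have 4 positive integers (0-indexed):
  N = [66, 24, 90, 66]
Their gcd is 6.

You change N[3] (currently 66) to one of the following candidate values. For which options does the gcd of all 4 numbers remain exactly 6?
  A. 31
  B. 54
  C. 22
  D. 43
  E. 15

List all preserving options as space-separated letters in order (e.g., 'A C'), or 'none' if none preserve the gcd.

Answer: B

Derivation:
Old gcd = 6; gcd of others (without N[3]) = 6
New gcd for candidate v: gcd(6, v). Preserves old gcd iff gcd(6, v) = 6.
  Option A: v=31, gcd(6,31)=1 -> changes
  Option B: v=54, gcd(6,54)=6 -> preserves
  Option C: v=22, gcd(6,22)=2 -> changes
  Option D: v=43, gcd(6,43)=1 -> changes
  Option E: v=15, gcd(6,15)=3 -> changes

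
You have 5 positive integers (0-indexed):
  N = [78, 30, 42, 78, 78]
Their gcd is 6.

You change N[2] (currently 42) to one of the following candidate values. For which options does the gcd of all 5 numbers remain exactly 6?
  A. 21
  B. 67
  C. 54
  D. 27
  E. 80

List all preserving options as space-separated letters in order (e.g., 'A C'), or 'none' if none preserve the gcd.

Old gcd = 6; gcd of others (without N[2]) = 6
New gcd for candidate v: gcd(6, v). Preserves old gcd iff gcd(6, v) = 6.
  Option A: v=21, gcd(6,21)=3 -> changes
  Option B: v=67, gcd(6,67)=1 -> changes
  Option C: v=54, gcd(6,54)=6 -> preserves
  Option D: v=27, gcd(6,27)=3 -> changes
  Option E: v=80, gcd(6,80)=2 -> changes

Answer: C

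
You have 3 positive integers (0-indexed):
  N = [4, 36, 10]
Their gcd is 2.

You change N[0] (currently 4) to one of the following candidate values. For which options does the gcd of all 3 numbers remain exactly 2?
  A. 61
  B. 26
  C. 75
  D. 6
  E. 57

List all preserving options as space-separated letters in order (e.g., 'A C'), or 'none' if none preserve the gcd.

Answer: B D

Derivation:
Old gcd = 2; gcd of others (without N[0]) = 2
New gcd for candidate v: gcd(2, v). Preserves old gcd iff gcd(2, v) = 2.
  Option A: v=61, gcd(2,61)=1 -> changes
  Option B: v=26, gcd(2,26)=2 -> preserves
  Option C: v=75, gcd(2,75)=1 -> changes
  Option D: v=6, gcd(2,6)=2 -> preserves
  Option E: v=57, gcd(2,57)=1 -> changes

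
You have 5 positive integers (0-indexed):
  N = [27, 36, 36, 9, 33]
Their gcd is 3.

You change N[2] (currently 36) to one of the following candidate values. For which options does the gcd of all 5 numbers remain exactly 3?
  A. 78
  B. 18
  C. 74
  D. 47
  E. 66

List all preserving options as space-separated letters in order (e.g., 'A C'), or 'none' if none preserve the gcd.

Old gcd = 3; gcd of others (without N[2]) = 3
New gcd for candidate v: gcd(3, v). Preserves old gcd iff gcd(3, v) = 3.
  Option A: v=78, gcd(3,78)=3 -> preserves
  Option B: v=18, gcd(3,18)=3 -> preserves
  Option C: v=74, gcd(3,74)=1 -> changes
  Option D: v=47, gcd(3,47)=1 -> changes
  Option E: v=66, gcd(3,66)=3 -> preserves

Answer: A B E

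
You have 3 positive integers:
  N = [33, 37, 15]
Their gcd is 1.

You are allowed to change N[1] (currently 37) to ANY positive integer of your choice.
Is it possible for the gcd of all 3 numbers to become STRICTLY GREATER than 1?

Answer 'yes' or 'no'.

Answer: yes

Derivation:
Current gcd = 1
gcd of all OTHER numbers (without N[1]=37): gcd([33, 15]) = 3
The new gcd after any change is gcd(3, new_value).
This can be at most 3.
Since 3 > old gcd 1, the gcd CAN increase (e.g., set N[1] = 3).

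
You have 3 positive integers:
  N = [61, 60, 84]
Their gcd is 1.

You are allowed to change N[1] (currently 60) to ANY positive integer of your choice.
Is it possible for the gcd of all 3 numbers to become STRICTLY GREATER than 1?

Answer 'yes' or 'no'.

Answer: no

Derivation:
Current gcd = 1
gcd of all OTHER numbers (without N[1]=60): gcd([61, 84]) = 1
The new gcd after any change is gcd(1, new_value).
This can be at most 1.
Since 1 = old gcd 1, the gcd can only stay the same or decrease.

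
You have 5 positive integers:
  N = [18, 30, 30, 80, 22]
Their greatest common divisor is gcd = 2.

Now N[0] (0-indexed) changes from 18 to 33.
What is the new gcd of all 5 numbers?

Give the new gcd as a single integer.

Numbers: [18, 30, 30, 80, 22], gcd = 2
Change: index 0, 18 -> 33
gcd of the OTHER numbers (without index 0): gcd([30, 30, 80, 22]) = 2
New gcd = gcd(g_others, new_val) = gcd(2, 33) = 1

Answer: 1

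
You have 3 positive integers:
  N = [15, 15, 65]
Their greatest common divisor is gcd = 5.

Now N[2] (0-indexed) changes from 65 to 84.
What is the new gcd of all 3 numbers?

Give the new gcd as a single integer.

Answer: 3

Derivation:
Numbers: [15, 15, 65], gcd = 5
Change: index 2, 65 -> 84
gcd of the OTHER numbers (without index 2): gcd([15, 15]) = 15
New gcd = gcd(g_others, new_val) = gcd(15, 84) = 3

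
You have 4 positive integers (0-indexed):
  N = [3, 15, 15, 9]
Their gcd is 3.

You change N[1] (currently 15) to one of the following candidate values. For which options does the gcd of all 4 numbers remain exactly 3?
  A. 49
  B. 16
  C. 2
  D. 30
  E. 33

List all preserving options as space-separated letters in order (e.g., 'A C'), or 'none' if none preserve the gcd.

Old gcd = 3; gcd of others (without N[1]) = 3
New gcd for candidate v: gcd(3, v). Preserves old gcd iff gcd(3, v) = 3.
  Option A: v=49, gcd(3,49)=1 -> changes
  Option B: v=16, gcd(3,16)=1 -> changes
  Option C: v=2, gcd(3,2)=1 -> changes
  Option D: v=30, gcd(3,30)=3 -> preserves
  Option E: v=33, gcd(3,33)=3 -> preserves

Answer: D E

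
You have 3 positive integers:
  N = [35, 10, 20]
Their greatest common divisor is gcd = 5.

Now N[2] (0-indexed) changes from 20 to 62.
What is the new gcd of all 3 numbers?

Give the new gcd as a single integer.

Numbers: [35, 10, 20], gcd = 5
Change: index 2, 20 -> 62
gcd of the OTHER numbers (without index 2): gcd([35, 10]) = 5
New gcd = gcd(g_others, new_val) = gcd(5, 62) = 1

Answer: 1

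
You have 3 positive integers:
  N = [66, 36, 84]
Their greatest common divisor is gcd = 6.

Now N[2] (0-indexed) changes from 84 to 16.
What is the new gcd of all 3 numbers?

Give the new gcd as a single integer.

Answer: 2

Derivation:
Numbers: [66, 36, 84], gcd = 6
Change: index 2, 84 -> 16
gcd of the OTHER numbers (without index 2): gcd([66, 36]) = 6
New gcd = gcd(g_others, new_val) = gcd(6, 16) = 2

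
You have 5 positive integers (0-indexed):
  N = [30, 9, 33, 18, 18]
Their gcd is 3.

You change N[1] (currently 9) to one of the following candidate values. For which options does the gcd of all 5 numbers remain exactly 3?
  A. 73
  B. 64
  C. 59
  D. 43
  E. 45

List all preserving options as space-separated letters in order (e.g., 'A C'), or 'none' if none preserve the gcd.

Old gcd = 3; gcd of others (without N[1]) = 3
New gcd for candidate v: gcd(3, v). Preserves old gcd iff gcd(3, v) = 3.
  Option A: v=73, gcd(3,73)=1 -> changes
  Option B: v=64, gcd(3,64)=1 -> changes
  Option C: v=59, gcd(3,59)=1 -> changes
  Option D: v=43, gcd(3,43)=1 -> changes
  Option E: v=45, gcd(3,45)=3 -> preserves

Answer: E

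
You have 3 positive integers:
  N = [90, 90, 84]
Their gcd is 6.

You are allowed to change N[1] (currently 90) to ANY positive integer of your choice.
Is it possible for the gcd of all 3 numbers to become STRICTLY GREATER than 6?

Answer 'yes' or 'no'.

Current gcd = 6
gcd of all OTHER numbers (without N[1]=90): gcd([90, 84]) = 6
The new gcd after any change is gcd(6, new_value).
This can be at most 6.
Since 6 = old gcd 6, the gcd can only stay the same or decrease.

Answer: no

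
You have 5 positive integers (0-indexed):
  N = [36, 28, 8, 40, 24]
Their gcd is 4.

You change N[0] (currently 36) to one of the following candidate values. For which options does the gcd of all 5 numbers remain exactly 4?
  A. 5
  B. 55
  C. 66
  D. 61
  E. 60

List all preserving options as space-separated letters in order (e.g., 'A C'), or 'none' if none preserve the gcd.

Answer: E

Derivation:
Old gcd = 4; gcd of others (without N[0]) = 4
New gcd for candidate v: gcd(4, v). Preserves old gcd iff gcd(4, v) = 4.
  Option A: v=5, gcd(4,5)=1 -> changes
  Option B: v=55, gcd(4,55)=1 -> changes
  Option C: v=66, gcd(4,66)=2 -> changes
  Option D: v=61, gcd(4,61)=1 -> changes
  Option E: v=60, gcd(4,60)=4 -> preserves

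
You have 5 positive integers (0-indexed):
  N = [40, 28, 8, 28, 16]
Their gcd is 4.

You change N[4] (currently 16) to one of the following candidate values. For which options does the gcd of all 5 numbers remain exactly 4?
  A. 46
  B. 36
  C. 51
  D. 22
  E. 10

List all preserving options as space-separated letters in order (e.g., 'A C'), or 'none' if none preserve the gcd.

Answer: B

Derivation:
Old gcd = 4; gcd of others (without N[4]) = 4
New gcd for candidate v: gcd(4, v). Preserves old gcd iff gcd(4, v) = 4.
  Option A: v=46, gcd(4,46)=2 -> changes
  Option B: v=36, gcd(4,36)=4 -> preserves
  Option C: v=51, gcd(4,51)=1 -> changes
  Option D: v=22, gcd(4,22)=2 -> changes
  Option E: v=10, gcd(4,10)=2 -> changes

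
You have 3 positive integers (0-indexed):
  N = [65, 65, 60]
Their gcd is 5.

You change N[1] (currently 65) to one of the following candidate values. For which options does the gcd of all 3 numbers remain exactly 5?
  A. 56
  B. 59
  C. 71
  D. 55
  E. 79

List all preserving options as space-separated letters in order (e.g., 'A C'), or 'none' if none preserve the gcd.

Answer: D

Derivation:
Old gcd = 5; gcd of others (without N[1]) = 5
New gcd for candidate v: gcd(5, v). Preserves old gcd iff gcd(5, v) = 5.
  Option A: v=56, gcd(5,56)=1 -> changes
  Option B: v=59, gcd(5,59)=1 -> changes
  Option C: v=71, gcd(5,71)=1 -> changes
  Option D: v=55, gcd(5,55)=5 -> preserves
  Option E: v=79, gcd(5,79)=1 -> changes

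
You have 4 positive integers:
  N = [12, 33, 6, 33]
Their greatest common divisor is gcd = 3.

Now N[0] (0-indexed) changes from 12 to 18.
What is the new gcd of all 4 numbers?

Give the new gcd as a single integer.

Answer: 3

Derivation:
Numbers: [12, 33, 6, 33], gcd = 3
Change: index 0, 12 -> 18
gcd of the OTHER numbers (without index 0): gcd([33, 6, 33]) = 3
New gcd = gcd(g_others, new_val) = gcd(3, 18) = 3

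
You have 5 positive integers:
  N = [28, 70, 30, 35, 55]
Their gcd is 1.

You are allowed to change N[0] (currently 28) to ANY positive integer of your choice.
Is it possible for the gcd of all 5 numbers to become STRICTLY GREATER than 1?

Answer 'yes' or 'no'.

Current gcd = 1
gcd of all OTHER numbers (without N[0]=28): gcd([70, 30, 35, 55]) = 5
The new gcd after any change is gcd(5, new_value).
This can be at most 5.
Since 5 > old gcd 1, the gcd CAN increase (e.g., set N[0] = 5).

Answer: yes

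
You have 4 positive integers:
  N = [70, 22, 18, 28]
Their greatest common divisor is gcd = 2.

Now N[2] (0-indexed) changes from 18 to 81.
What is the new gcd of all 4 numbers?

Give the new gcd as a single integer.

Numbers: [70, 22, 18, 28], gcd = 2
Change: index 2, 18 -> 81
gcd of the OTHER numbers (without index 2): gcd([70, 22, 28]) = 2
New gcd = gcd(g_others, new_val) = gcd(2, 81) = 1

Answer: 1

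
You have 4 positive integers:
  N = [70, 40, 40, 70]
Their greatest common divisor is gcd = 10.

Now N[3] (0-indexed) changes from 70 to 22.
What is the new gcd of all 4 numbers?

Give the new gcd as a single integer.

Answer: 2

Derivation:
Numbers: [70, 40, 40, 70], gcd = 10
Change: index 3, 70 -> 22
gcd of the OTHER numbers (without index 3): gcd([70, 40, 40]) = 10
New gcd = gcd(g_others, new_val) = gcd(10, 22) = 2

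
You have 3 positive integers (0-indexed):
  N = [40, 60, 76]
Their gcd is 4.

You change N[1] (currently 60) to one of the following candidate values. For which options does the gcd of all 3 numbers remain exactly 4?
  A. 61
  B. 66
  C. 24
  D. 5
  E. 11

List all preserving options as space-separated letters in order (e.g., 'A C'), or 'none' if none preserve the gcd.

Old gcd = 4; gcd of others (without N[1]) = 4
New gcd for candidate v: gcd(4, v). Preserves old gcd iff gcd(4, v) = 4.
  Option A: v=61, gcd(4,61)=1 -> changes
  Option B: v=66, gcd(4,66)=2 -> changes
  Option C: v=24, gcd(4,24)=4 -> preserves
  Option D: v=5, gcd(4,5)=1 -> changes
  Option E: v=11, gcd(4,11)=1 -> changes

Answer: C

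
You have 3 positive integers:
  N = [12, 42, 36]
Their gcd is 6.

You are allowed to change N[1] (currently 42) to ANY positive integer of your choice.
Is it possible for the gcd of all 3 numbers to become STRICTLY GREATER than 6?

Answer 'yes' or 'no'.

Answer: yes

Derivation:
Current gcd = 6
gcd of all OTHER numbers (without N[1]=42): gcd([12, 36]) = 12
The new gcd after any change is gcd(12, new_value).
This can be at most 12.
Since 12 > old gcd 6, the gcd CAN increase (e.g., set N[1] = 12).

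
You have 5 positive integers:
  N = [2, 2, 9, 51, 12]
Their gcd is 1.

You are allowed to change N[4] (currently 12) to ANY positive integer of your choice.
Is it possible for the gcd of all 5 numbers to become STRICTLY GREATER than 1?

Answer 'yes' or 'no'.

Answer: no

Derivation:
Current gcd = 1
gcd of all OTHER numbers (without N[4]=12): gcd([2, 2, 9, 51]) = 1
The new gcd after any change is gcd(1, new_value).
This can be at most 1.
Since 1 = old gcd 1, the gcd can only stay the same or decrease.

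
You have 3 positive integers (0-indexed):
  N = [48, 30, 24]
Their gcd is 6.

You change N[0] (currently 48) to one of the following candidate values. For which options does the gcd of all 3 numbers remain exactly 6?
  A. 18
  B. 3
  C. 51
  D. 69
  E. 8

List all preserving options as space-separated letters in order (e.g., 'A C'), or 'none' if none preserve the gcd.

Answer: A

Derivation:
Old gcd = 6; gcd of others (without N[0]) = 6
New gcd for candidate v: gcd(6, v). Preserves old gcd iff gcd(6, v) = 6.
  Option A: v=18, gcd(6,18)=6 -> preserves
  Option B: v=3, gcd(6,3)=3 -> changes
  Option C: v=51, gcd(6,51)=3 -> changes
  Option D: v=69, gcd(6,69)=3 -> changes
  Option E: v=8, gcd(6,8)=2 -> changes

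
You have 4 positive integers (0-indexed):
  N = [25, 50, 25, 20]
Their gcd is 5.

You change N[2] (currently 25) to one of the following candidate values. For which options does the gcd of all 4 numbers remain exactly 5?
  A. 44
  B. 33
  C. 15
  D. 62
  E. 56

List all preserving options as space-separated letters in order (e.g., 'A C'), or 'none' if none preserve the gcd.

Old gcd = 5; gcd of others (without N[2]) = 5
New gcd for candidate v: gcd(5, v). Preserves old gcd iff gcd(5, v) = 5.
  Option A: v=44, gcd(5,44)=1 -> changes
  Option B: v=33, gcd(5,33)=1 -> changes
  Option C: v=15, gcd(5,15)=5 -> preserves
  Option D: v=62, gcd(5,62)=1 -> changes
  Option E: v=56, gcd(5,56)=1 -> changes

Answer: C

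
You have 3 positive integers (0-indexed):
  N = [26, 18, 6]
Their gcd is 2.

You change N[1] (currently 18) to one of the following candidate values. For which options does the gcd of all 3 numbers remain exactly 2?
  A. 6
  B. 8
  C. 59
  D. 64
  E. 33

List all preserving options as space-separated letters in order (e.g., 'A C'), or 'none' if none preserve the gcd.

Answer: A B D

Derivation:
Old gcd = 2; gcd of others (without N[1]) = 2
New gcd for candidate v: gcd(2, v). Preserves old gcd iff gcd(2, v) = 2.
  Option A: v=6, gcd(2,6)=2 -> preserves
  Option B: v=8, gcd(2,8)=2 -> preserves
  Option C: v=59, gcd(2,59)=1 -> changes
  Option D: v=64, gcd(2,64)=2 -> preserves
  Option E: v=33, gcd(2,33)=1 -> changes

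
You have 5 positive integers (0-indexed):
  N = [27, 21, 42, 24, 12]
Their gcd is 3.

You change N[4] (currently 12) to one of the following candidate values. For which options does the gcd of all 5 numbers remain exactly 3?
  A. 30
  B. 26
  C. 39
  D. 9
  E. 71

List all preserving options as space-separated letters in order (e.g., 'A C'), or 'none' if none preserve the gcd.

Old gcd = 3; gcd of others (without N[4]) = 3
New gcd for candidate v: gcd(3, v). Preserves old gcd iff gcd(3, v) = 3.
  Option A: v=30, gcd(3,30)=3 -> preserves
  Option B: v=26, gcd(3,26)=1 -> changes
  Option C: v=39, gcd(3,39)=3 -> preserves
  Option D: v=9, gcd(3,9)=3 -> preserves
  Option E: v=71, gcd(3,71)=1 -> changes

Answer: A C D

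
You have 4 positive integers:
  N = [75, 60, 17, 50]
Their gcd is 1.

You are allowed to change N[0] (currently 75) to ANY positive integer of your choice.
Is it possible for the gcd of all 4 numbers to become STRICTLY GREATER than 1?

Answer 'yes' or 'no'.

Answer: no

Derivation:
Current gcd = 1
gcd of all OTHER numbers (without N[0]=75): gcd([60, 17, 50]) = 1
The new gcd after any change is gcd(1, new_value).
This can be at most 1.
Since 1 = old gcd 1, the gcd can only stay the same or decrease.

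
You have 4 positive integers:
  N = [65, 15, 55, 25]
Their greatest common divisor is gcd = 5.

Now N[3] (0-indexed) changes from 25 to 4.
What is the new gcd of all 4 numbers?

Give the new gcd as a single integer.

Numbers: [65, 15, 55, 25], gcd = 5
Change: index 3, 25 -> 4
gcd of the OTHER numbers (without index 3): gcd([65, 15, 55]) = 5
New gcd = gcd(g_others, new_val) = gcd(5, 4) = 1

Answer: 1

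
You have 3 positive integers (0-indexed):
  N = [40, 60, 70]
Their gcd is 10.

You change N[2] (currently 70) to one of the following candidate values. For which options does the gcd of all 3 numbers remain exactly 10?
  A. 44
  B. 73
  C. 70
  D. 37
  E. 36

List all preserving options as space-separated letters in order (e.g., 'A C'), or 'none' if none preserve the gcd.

Answer: C

Derivation:
Old gcd = 10; gcd of others (without N[2]) = 20
New gcd for candidate v: gcd(20, v). Preserves old gcd iff gcd(20, v) = 10.
  Option A: v=44, gcd(20,44)=4 -> changes
  Option B: v=73, gcd(20,73)=1 -> changes
  Option C: v=70, gcd(20,70)=10 -> preserves
  Option D: v=37, gcd(20,37)=1 -> changes
  Option E: v=36, gcd(20,36)=4 -> changes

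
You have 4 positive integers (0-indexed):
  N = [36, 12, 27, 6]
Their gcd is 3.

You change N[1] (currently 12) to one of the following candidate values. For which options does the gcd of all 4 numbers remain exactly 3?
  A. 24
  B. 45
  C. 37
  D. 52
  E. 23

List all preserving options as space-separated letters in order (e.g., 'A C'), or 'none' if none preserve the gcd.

Old gcd = 3; gcd of others (without N[1]) = 3
New gcd for candidate v: gcd(3, v). Preserves old gcd iff gcd(3, v) = 3.
  Option A: v=24, gcd(3,24)=3 -> preserves
  Option B: v=45, gcd(3,45)=3 -> preserves
  Option C: v=37, gcd(3,37)=1 -> changes
  Option D: v=52, gcd(3,52)=1 -> changes
  Option E: v=23, gcd(3,23)=1 -> changes

Answer: A B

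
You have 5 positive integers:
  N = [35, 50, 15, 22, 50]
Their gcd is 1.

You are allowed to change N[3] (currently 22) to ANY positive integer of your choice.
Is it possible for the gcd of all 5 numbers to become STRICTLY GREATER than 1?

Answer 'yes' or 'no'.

Answer: yes

Derivation:
Current gcd = 1
gcd of all OTHER numbers (without N[3]=22): gcd([35, 50, 15, 50]) = 5
The new gcd after any change is gcd(5, new_value).
This can be at most 5.
Since 5 > old gcd 1, the gcd CAN increase (e.g., set N[3] = 5).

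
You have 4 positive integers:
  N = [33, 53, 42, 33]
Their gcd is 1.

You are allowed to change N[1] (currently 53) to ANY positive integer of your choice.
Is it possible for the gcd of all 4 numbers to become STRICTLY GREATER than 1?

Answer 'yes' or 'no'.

Answer: yes

Derivation:
Current gcd = 1
gcd of all OTHER numbers (without N[1]=53): gcd([33, 42, 33]) = 3
The new gcd after any change is gcd(3, new_value).
This can be at most 3.
Since 3 > old gcd 1, the gcd CAN increase (e.g., set N[1] = 3).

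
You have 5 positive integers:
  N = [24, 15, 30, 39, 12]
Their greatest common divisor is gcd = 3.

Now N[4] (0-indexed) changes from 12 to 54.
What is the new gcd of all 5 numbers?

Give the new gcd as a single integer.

Answer: 3

Derivation:
Numbers: [24, 15, 30, 39, 12], gcd = 3
Change: index 4, 12 -> 54
gcd of the OTHER numbers (without index 4): gcd([24, 15, 30, 39]) = 3
New gcd = gcd(g_others, new_val) = gcd(3, 54) = 3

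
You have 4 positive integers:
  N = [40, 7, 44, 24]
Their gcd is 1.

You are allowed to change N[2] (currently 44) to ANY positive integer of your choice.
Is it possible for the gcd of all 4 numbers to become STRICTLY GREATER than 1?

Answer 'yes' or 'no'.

Current gcd = 1
gcd of all OTHER numbers (without N[2]=44): gcd([40, 7, 24]) = 1
The new gcd after any change is gcd(1, new_value).
This can be at most 1.
Since 1 = old gcd 1, the gcd can only stay the same or decrease.

Answer: no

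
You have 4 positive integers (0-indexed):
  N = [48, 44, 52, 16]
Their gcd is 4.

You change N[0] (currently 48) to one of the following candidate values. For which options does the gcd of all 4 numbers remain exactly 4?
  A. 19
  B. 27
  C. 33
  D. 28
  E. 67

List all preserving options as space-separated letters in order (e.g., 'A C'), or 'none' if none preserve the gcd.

Old gcd = 4; gcd of others (without N[0]) = 4
New gcd for candidate v: gcd(4, v). Preserves old gcd iff gcd(4, v) = 4.
  Option A: v=19, gcd(4,19)=1 -> changes
  Option B: v=27, gcd(4,27)=1 -> changes
  Option C: v=33, gcd(4,33)=1 -> changes
  Option D: v=28, gcd(4,28)=4 -> preserves
  Option E: v=67, gcd(4,67)=1 -> changes

Answer: D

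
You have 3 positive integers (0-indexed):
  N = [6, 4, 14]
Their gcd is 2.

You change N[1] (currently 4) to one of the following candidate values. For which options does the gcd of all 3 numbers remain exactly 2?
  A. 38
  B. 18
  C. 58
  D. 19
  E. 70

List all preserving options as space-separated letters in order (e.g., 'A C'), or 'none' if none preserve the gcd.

Answer: A B C E

Derivation:
Old gcd = 2; gcd of others (without N[1]) = 2
New gcd for candidate v: gcd(2, v). Preserves old gcd iff gcd(2, v) = 2.
  Option A: v=38, gcd(2,38)=2 -> preserves
  Option B: v=18, gcd(2,18)=2 -> preserves
  Option C: v=58, gcd(2,58)=2 -> preserves
  Option D: v=19, gcd(2,19)=1 -> changes
  Option E: v=70, gcd(2,70)=2 -> preserves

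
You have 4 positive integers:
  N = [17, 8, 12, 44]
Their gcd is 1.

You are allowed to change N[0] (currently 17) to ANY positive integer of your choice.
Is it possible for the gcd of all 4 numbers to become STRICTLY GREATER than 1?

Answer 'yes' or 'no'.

Current gcd = 1
gcd of all OTHER numbers (without N[0]=17): gcd([8, 12, 44]) = 4
The new gcd after any change is gcd(4, new_value).
This can be at most 4.
Since 4 > old gcd 1, the gcd CAN increase (e.g., set N[0] = 4).

Answer: yes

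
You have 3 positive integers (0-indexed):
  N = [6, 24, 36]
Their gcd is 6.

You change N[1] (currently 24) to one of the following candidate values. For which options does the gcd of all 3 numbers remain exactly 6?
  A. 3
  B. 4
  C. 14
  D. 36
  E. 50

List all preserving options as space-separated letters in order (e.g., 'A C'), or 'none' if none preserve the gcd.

Answer: D

Derivation:
Old gcd = 6; gcd of others (without N[1]) = 6
New gcd for candidate v: gcd(6, v). Preserves old gcd iff gcd(6, v) = 6.
  Option A: v=3, gcd(6,3)=3 -> changes
  Option B: v=4, gcd(6,4)=2 -> changes
  Option C: v=14, gcd(6,14)=2 -> changes
  Option D: v=36, gcd(6,36)=6 -> preserves
  Option E: v=50, gcd(6,50)=2 -> changes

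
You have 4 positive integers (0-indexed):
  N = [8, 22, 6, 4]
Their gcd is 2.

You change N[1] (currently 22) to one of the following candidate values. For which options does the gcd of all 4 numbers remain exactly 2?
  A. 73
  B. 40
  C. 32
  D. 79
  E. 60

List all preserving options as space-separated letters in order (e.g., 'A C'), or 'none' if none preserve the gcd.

Answer: B C E

Derivation:
Old gcd = 2; gcd of others (without N[1]) = 2
New gcd for candidate v: gcd(2, v). Preserves old gcd iff gcd(2, v) = 2.
  Option A: v=73, gcd(2,73)=1 -> changes
  Option B: v=40, gcd(2,40)=2 -> preserves
  Option C: v=32, gcd(2,32)=2 -> preserves
  Option D: v=79, gcd(2,79)=1 -> changes
  Option E: v=60, gcd(2,60)=2 -> preserves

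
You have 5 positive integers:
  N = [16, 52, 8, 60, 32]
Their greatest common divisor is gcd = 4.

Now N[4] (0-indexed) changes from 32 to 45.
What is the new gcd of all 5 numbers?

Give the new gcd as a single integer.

Answer: 1

Derivation:
Numbers: [16, 52, 8, 60, 32], gcd = 4
Change: index 4, 32 -> 45
gcd of the OTHER numbers (without index 4): gcd([16, 52, 8, 60]) = 4
New gcd = gcd(g_others, new_val) = gcd(4, 45) = 1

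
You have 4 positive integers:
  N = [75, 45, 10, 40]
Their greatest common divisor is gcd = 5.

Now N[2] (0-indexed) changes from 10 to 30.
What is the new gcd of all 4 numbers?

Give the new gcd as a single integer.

Answer: 5

Derivation:
Numbers: [75, 45, 10, 40], gcd = 5
Change: index 2, 10 -> 30
gcd of the OTHER numbers (without index 2): gcd([75, 45, 40]) = 5
New gcd = gcd(g_others, new_val) = gcd(5, 30) = 5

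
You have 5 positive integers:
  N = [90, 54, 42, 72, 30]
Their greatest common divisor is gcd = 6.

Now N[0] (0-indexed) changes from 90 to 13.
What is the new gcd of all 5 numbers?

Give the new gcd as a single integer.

Answer: 1

Derivation:
Numbers: [90, 54, 42, 72, 30], gcd = 6
Change: index 0, 90 -> 13
gcd of the OTHER numbers (without index 0): gcd([54, 42, 72, 30]) = 6
New gcd = gcd(g_others, new_val) = gcd(6, 13) = 1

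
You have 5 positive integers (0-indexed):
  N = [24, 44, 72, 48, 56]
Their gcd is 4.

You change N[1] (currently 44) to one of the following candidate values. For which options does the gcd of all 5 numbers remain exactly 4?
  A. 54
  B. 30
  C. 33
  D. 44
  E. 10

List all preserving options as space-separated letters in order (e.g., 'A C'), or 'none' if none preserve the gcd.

Old gcd = 4; gcd of others (without N[1]) = 8
New gcd for candidate v: gcd(8, v). Preserves old gcd iff gcd(8, v) = 4.
  Option A: v=54, gcd(8,54)=2 -> changes
  Option B: v=30, gcd(8,30)=2 -> changes
  Option C: v=33, gcd(8,33)=1 -> changes
  Option D: v=44, gcd(8,44)=4 -> preserves
  Option E: v=10, gcd(8,10)=2 -> changes

Answer: D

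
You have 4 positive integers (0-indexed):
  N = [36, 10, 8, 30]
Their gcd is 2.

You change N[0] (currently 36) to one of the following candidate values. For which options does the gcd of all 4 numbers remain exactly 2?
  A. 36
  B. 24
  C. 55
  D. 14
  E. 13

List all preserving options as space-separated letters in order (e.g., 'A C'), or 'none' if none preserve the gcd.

Old gcd = 2; gcd of others (without N[0]) = 2
New gcd for candidate v: gcd(2, v). Preserves old gcd iff gcd(2, v) = 2.
  Option A: v=36, gcd(2,36)=2 -> preserves
  Option B: v=24, gcd(2,24)=2 -> preserves
  Option C: v=55, gcd(2,55)=1 -> changes
  Option D: v=14, gcd(2,14)=2 -> preserves
  Option E: v=13, gcd(2,13)=1 -> changes

Answer: A B D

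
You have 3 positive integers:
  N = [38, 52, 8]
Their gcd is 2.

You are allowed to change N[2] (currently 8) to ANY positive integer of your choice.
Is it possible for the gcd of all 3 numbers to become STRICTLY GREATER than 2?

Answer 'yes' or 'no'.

Current gcd = 2
gcd of all OTHER numbers (without N[2]=8): gcd([38, 52]) = 2
The new gcd after any change is gcd(2, new_value).
This can be at most 2.
Since 2 = old gcd 2, the gcd can only stay the same or decrease.

Answer: no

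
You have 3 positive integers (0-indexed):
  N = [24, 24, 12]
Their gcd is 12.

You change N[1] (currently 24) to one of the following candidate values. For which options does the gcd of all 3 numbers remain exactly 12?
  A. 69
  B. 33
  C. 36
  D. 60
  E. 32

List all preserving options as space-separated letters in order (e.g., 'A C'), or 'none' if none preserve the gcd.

Old gcd = 12; gcd of others (without N[1]) = 12
New gcd for candidate v: gcd(12, v). Preserves old gcd iff gcd(12, v) = 12.
  Option A: v=69, gcd(12,69)=3 -> changes
  Option B: v=33, gcd(12,33)=3 -> changes
  Option C: v=36, gcd(12,36)=12 -> preserves
  Option D: v=60, gcd(12,60)=12 -> preserves
  Option E: v=32, gcd(12,32)=4 -> changes

Answer: C D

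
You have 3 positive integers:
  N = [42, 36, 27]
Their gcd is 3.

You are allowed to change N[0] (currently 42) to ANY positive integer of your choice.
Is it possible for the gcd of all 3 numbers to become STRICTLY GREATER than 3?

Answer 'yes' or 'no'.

Current gcd = 3
gcd of all OTHER numbers (without N[0]=42): gcd([36, 27]) = 9
The new gcd after any change is gcd(9, new_value).
This can be at most 9.
Since 9 > old gcd 3, the gcd CAN increase (e.g., set N[0] = 9).

Answer: yes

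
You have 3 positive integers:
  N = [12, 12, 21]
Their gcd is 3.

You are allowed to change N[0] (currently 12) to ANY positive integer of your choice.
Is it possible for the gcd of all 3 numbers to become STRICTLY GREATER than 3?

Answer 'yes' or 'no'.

Answer: no

Derivation:
Current gcd = 3
gcd of all OTHER numbers (without N[0]=12): gcd([12, 21]) = 3
The new gcd after any change is gcd(3, new_value).
This can be at most 3.
Since 3 = old gcd 3, the gcd can only stay the same or decrease.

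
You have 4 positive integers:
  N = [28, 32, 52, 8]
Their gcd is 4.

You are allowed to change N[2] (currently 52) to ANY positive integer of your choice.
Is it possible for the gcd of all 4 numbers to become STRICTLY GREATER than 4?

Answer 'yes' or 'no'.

Answer: no

Derivation:
Current gcd = 4
gcd of all OTHER numbers (without N[2]=52): gcd([28, 32, 8]) = 4
The new gcd after any change is gcd(4, new_value).
This can be at most 4.
Since 4 = old gcd 4, the gcd can only stay the same or decrease.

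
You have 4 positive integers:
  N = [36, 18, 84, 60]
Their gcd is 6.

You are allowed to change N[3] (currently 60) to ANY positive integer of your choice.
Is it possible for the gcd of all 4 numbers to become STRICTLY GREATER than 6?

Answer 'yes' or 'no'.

Answer: no

Derivation:
Current gcd = 6
gcd of all OTHER numbers (without N[3]=60): gcd([36, 18, 84]) = 6
The new gcd after any change is gcd(6, new_value).
This can be at most 6.
Since 6 = old gcd 6, the gcd can only stay the same or decrease.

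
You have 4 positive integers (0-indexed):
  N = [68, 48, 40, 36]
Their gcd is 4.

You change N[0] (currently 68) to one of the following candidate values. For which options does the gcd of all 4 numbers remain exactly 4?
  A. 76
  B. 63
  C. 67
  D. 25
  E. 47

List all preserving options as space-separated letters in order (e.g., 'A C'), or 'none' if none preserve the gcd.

Answer: A

Derivation:
Old gcd = 4; gcd of others (without N[0]) = 4
New gcd for candidate v: gcd(4, v). Preserves old gcd iff gcd(4, v) = 4.
  Option A: v=76, gcd(4,76)=4 -> preserves
  Option B: v=63, gcd(4,63)=1 -> changes
  Option C: v=67, gcd(4,67)=1 -> changes
  Option D: v=25, gcd(4,25)=1 -> changes
  Option E: v=47, gcd(4,47)=1 -> changes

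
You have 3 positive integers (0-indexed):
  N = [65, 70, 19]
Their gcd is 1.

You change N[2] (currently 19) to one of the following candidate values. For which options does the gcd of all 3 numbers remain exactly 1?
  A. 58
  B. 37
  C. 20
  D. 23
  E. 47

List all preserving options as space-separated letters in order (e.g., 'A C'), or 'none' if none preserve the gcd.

Answer: A B D E

Derivation:
Old gcd = 1; gcd of others (without N[2]) = 5
New gcd for candidate v: gcd(5, v). Preserves old gcd iff gcd(5, v) = 1.
  Option A: v=58, gcd(5,58)=1 -> preserves
  Option B: v=37, gcd(5,37)=1 -> preserves
  Option C: v=20, gcd(5,20)=5 -> changes
  Option D: v=23, gcd(5,23)=1 -> preserves
  Option E: v=47, gcd(5,47)=1 -> preserves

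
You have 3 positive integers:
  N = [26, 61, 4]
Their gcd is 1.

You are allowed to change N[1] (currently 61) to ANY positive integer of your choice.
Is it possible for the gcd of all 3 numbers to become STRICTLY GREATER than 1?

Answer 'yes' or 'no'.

Answer: yes

Derivation:
Current gcd = 1
gcd of all OTHER numbers (without N[1]=61): gcd([26, 4]) = 2
The new gcd after any change is gcd(2, new_value).
This can be at most 2.
Since 2 > old gcd 1, the gcd CAN increase (e.g., set N[1] = 2).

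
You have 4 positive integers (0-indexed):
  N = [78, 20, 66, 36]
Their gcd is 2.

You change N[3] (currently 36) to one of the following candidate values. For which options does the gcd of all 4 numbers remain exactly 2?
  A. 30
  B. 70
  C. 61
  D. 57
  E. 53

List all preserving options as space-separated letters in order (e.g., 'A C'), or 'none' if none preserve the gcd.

Old gcd = 2; gcd of others (without N[3]) = 2
New gcd for candidate v: gcd(2, v). Preserves old gcd iff gcd(2, v) = 2.
  Option A: v=30, gcd(2,30)=2 -> preserves
  Option B: v=70, gcd(2,70)=2 -> preserves
  Option C: v=61, gcd(2,61)=1 -> changes
  Option D: v=57, gcd(2,57)=1 -> changes
  Option E: v=53, gcd(2,53)=1 -> changes

Answer: A B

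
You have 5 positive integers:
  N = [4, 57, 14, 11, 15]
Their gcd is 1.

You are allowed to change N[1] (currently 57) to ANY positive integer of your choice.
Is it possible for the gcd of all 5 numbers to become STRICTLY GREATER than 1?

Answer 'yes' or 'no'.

Answer: no

Derivation:
Current gcd = 1
gcd of all OTHER numbers (without N[1]=57): gcd([4, 14, 11, 15]) = 1
The new gcd after any change is gcd(1, new_value).
This can be at most 1.
Since 1 = old gcd 1, the gcd can only stay the same or decrease.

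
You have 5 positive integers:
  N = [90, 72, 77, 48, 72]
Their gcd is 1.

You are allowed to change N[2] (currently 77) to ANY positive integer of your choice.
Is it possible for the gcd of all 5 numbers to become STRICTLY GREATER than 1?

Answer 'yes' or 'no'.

Current gcd = 1
gcd of all OTHER numbers (without N[2]=77): gcd([90, 72, 48, 72]) = 6
The new gcd after any change is gcd(6, new_value).
This can be at most 6.
Since 6 > old gcd 1, the gcd CAN increase (e.g., set N[2] = 6).

Answer: yes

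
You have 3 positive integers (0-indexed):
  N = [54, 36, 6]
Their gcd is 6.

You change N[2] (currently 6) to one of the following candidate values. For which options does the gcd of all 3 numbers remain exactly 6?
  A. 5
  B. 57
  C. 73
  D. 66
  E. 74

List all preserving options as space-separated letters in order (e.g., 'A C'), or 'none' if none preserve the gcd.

Old gcd = 6; gcd of others (without N[2]) = 18
New gcd for candidate v: gcd(18, v). Preserves old gcd iff gcd(18, v) = 6.
  Option A: v=5, gcd(18,5)=1 -> changes
  Option B: v=57, gcd(18,57)=3 -> changes
  Option C: v=73, gcd(18,73)=1 -> changes
  Option D: v=66, gcd(18,66)=6 -> preserves
  Option E: v=74, gcd(18,74)=2 -> changes

Answer: D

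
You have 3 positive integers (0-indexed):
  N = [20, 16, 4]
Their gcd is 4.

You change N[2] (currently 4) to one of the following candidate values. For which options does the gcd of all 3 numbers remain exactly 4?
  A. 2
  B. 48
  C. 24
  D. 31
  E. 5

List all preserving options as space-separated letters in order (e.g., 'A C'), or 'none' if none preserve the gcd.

Answer: B C

Derivation:
Old gcd = 4; gcd of others (without N[2]) = 4
New gcd for candidate v: gcd(4, v). Preserves old gcd iff gcd(4, v) = 4.
  Option A: v=2, gcd(4,2)=2 -> changes
  Option B: v=48, gcd(4,48)=4 -> preserves
  Option C: v=24, gcd(4,24)=4 -> preserves
  Option D: v=31, gcd(4,31)=1 -> changes
  Option E: v=5, gcd(4,5)=1 -> changes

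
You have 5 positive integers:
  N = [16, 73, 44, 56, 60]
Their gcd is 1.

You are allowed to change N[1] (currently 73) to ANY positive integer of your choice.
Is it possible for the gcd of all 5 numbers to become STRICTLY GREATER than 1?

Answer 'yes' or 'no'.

Answer: yes

Derivation:
Current gcd = 1
gcd of all OTHER numbers (without N[1]=73): gcd([16, 44, 56, 60]) = 4
The new gcd after any change is gcd(4, new_value).
This can be at most 4.
Since 4 > old gcd 1, the gcd CAN increase (e.g., set N[1] = 4).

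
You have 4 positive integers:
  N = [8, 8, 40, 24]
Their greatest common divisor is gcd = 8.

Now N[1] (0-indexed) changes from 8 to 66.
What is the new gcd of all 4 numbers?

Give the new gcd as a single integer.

Answer: 2

Derivation:
Numbers: [8, 8, 40, 24], gcd = 8
Change: index 1, 8 -> 66
gcd of the OTHER numbers (without index 1): gcd([8, 40, 24]) = 8
New gcd = gcd(g_others, new_val) = gcd(8, 66) = 2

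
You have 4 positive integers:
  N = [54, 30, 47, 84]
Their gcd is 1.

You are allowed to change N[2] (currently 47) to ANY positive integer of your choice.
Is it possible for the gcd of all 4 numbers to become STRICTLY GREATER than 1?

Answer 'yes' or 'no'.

Answer: yes

Derivation:
Current gcd = 1
gcd of all OTHER numbers (without N[2]=47): gcd([54, 30, 84]) = 6
The new gcd after any change is gcd(6, new_value).
This can be at most 6.
Since 6 > old gcd 1, the gcd CAN increase (e.g., set N[2] = 6).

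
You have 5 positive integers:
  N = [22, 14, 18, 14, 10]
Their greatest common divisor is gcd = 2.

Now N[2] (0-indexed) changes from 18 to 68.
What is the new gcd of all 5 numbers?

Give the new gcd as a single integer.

Numbers: [22, 14, 18, 14, 10], gcd = 2
Change: index 2, 18 -> 68
gcd of the OTHER numbers (without index 2): gcd([22, 14, 14, 10]) = 2
New gcd = gcd(g_others, new_val) = gcd(2, 68) = 2

Answer: 2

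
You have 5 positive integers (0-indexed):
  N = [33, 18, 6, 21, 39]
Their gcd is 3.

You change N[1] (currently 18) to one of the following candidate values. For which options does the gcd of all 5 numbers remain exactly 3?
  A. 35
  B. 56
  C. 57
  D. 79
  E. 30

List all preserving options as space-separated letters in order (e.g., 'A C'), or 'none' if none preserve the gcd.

Old gcd = 3; gcd of others (without N[1]) = 3
New gcd for candidate v: gcd(3, v). Preserves old gcd iff gcd(3, v) = 3.
  Option A: v=35, gcd(3,35)=1 -> changes
  Option B: v=56, gcd(3,56)=1 -> changes
  Option C: v=57, gcd(3,57)=3 -> preserves
  Option D: v=79, gcd(3,79)=1 -> changes
  Option E: v=30, gcd(3,30)=3 -> preserves

Answer: C E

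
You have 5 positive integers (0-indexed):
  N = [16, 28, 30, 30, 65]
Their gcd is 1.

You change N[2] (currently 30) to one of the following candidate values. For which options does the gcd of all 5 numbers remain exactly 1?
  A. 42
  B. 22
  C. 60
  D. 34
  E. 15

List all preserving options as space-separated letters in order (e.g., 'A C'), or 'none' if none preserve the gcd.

Old gcd = 1; gcd of others (without N[2]) = 1
New gcd for candidate v: gcd(1, v). Preserves old gcd iff gcd(1, v) = 1.
  Option A: v=42, gcd(1,42)=1 -> preserves
  Option B: v=22, gcd(1,22)=1 -> preserves
  Option C: v=60, gcd(1,60)=1 -> preserves
  Option D: v=34, gcd(1,34)=1 -> preserves
  Option E: v=15, gcd(1,15)=1 -> preserves

Answer: A B C D E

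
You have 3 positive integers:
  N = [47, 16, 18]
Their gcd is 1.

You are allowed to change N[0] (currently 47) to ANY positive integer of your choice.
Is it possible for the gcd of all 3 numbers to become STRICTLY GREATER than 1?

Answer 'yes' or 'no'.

Current gcd = 1
gcd of all OTHER numbers (without N[0]=47): gcd([16, 18]) = 2
The new gcd after any change is gcd(2, new_value).
This can be at most 2.
Since 2 > old gcd 1, the gcd CAN increase (e.g., set N[0] = 2).

Answer: yes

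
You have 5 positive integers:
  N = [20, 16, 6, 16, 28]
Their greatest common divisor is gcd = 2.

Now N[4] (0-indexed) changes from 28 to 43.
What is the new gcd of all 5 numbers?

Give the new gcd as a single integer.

Numbers: [20, 16, 6, 16, 28], gcd = 2
Change: index 4, 28 -> 43
gcd of the OTHER numbers (without index 4): gcd([20, 16, 6, 16]) = 2
New gcd = gcd(g_others, new_val) = gcd(2, 43) = 1

Answer: 1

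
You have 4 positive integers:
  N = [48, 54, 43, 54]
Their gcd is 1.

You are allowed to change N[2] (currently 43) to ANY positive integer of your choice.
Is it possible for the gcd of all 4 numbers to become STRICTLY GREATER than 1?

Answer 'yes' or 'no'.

Current gcd = 1
gcd of all OTHER numbers (without N[2]=43): gcd([48, 54, 54]) = 6
The new gcd after any change is gcd(6, new_value).
This can be at most 6.
Since 6 > old gcd 1, the gcd CAN increase (e.g., set N[2] = 6).

Answer: yes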